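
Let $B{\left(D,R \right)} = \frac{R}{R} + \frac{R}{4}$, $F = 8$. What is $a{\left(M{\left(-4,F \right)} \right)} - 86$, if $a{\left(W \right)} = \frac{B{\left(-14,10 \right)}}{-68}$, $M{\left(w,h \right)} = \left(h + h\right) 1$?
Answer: $- \frac{11703}{136} \approx -86.052$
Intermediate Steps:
$B{\left(D,R \right)} = 1 + \frac{R}{4}$ ($B{\left(D,R \right)} = 1 + R \frac{1}{4} = 1 + \frac{R}{4}$)
$M{\left(w,h \right)} = 2 h$ ($M{\left(w,h \right)} = 2 h 1 = 2 h$)
$a{\left(W \right)} = - \frac{7}{136}$ ($a{\left(W \right)} = \frac{1 + \frac{1}{4} \cdot 10}{-68} = \left(1 + \frac{5}{2}\right) \left(- \frac{1}{68}\right) = \frac{7}{2} \left(- \frac{1}{68}\right) = - \frac{7}{136}$)
$a{\left(M{\left(-4,F \right)} \right)} - 86 = - \frac{7}{136} - 86 = - \frac{11703}{136}$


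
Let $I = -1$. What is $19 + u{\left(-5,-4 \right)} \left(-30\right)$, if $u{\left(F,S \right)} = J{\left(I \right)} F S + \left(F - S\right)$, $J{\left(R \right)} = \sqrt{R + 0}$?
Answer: $49 - 600 i \approx 49.0 - 600.0 i$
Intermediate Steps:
$J{\left(R \right)} = \sqrt{R}$
$u{\left(F,S \right)} = F - S + i F S$ ($u{\left(F,S \right)} = \sqrt{-1} F S + \left(F - S\right) = i F S + \left(F - S\right) = F - S + i F S$)
$19 + u{\left(-5,-4 \right)} \left(-30\right) = 19 + \left(-5 - -4 + i \left(-5\right) \left(-4\right)\right) \left(-30\right) = 19 + \left(-5 + 4 + 20 i\right) \left(-30\right) = 19 + \left(-1 + 20 i\right) \left(-30\right) = 19 + \left(30 - 600 i\right) = 49 - 600 i$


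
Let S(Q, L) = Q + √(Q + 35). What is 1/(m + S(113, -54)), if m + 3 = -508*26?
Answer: -177/2318344 - √37/85778728 ≈ -7.6419e-5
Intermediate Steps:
m = -13211 (m = -3 - 508*26 = -3 - 13208 = -13211)
S(Q, L) = Q + √(35 + Q)
1/(m + S(113, -54)) = 1/(-13211 + (113 + √(35 + 113))) = 1/(-13211 + (113 + √148)) = 1/(-13211 + (113 + 2*√37)) = 1/(-13098 + 2*√37)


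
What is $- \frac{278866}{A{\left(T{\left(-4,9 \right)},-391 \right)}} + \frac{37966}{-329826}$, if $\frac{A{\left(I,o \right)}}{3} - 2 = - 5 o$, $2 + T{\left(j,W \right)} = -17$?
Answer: $- \frac{15366692617}{322734741} \approx -47.614$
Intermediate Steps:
$T{\left(j,W \right)} = -19$ ($T{\left(j,W \right)} = -2 - 17 = -19$)
$A{\left(I,o \right)} = 6 - 15 o$ ($A{\left(I,o \right)} = 6 + 3 \left(- 5 o\right) = 6 - 15 o$)
$- \frac{278866}{A{\left(T{\left(-4,9 \right)},-391 \right)}} + \frac{37966}{-329826} = - \frac{278866}{6 - -5865} + \frac{37966}{-329826} = - \frac{278866}{6 + 5865} + 37966 \left(- \frac{1}{329826}\right) = - \frac{278866}{5871} - \frac{18983}{164913} = - \frac{15366692617}{322734741}$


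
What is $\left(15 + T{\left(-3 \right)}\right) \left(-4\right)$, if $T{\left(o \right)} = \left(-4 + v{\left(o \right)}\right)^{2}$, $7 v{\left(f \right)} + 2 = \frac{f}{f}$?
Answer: $- \frac{6304}{49} \approx -128.65$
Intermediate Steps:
$v{\left(f \right)} = - \frac{1}{7}$ ($v{\left(f \right)} = - \frac{2}{7} + \frac{f \frac{1}{f}}{7} = - \frac{2}{7} + \frac{1}{7} \cdot 1 = - \frac{2}{7} + \frac{1}{7} = - \frac{1}{7}$)
$T{\left(o \right)} = \frac{841}{49}$ ($T{\left(o \right)} = \left(-4 - \frac{1}{7}\right)^{2} = \left(- \frac{29}{7}\right)^{2} = \frac{841}{49}$)
$\left(15 + T{\left(-3 \right)}\right) \left(-4\right) = \left(15 + \frac{841}{49}\right) \left(-4\right) = \frac{1576}{49} \left(-4\right) = - \frac{6304}{49}$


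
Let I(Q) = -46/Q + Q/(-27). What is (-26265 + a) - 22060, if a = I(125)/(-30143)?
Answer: -4916229086258/101732625 ≈ -48325.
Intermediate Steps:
I(Q) = -46/Q - Q/27 (I(Q) = -46/Q + Q*(-1/27) = -46/Q - Q/27)
a = 16867/101732625 (a = (-46/125 - 1/27*125)/(-30143) = (-46*1/125 - 125/27)*(-1/30143) = (-46/125 - 125/27)*(-1/30143) = -16867/3375*(-1/30143) = 16867/101732625 ≈ 0.00016580)
(-26265 + a) - 22060 = (-26265 + 16867/101732625) - 22060 = -2672007378758/101732625 - 22060 = -4916229086258/101732625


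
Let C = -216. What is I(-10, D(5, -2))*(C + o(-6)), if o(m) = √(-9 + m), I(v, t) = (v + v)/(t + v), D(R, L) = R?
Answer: -864 + 4*I*√15 ≈ -864.0 + 15.492*I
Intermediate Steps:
I(v, t) = 2*v/(t + v) (I(v, t) = (2*v)/(t + v) = 2*v/(t + v))
I(-10, D(5, -2))*(C + o(-6)) = (2*(-10)/(5 - 10))*(-216 + √(-9 - 6)) = (2*(-10)/(-5))*(-216 + √(-15)) = (2*(-10)*(-⅕))*(-216 + I*√15) = 4*(-216 + I*√15) = -864 + 4*I*√15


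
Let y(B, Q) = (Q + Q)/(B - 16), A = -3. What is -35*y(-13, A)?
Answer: -210/29 ≈ -7.2414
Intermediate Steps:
y(B, Q) = 2*Q/(-16 + B) (y(B, Q) = (2*Q)/(-16 + B) = 2*Q/(-16 + B))
-35*y(-13, A) = -70*(-3)/(-16 - 13) = -70*(-3)/(-29) = -70*(-3)*(-1)/29 = -35*6/29 = -210/29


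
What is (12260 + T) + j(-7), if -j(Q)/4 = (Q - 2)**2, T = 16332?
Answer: 28268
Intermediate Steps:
j(Q) = -4*(-2 + Q)**2 (j(Q) = -4*(Q - 2)**2 = -4*(-2 + Q)**2)
(12260 + T) + j(-7) = (12260 + 16332) - 4*(-2 - 7)**2 = 28592 - 4*(-9)**2 = 28592 - 4*81 = 28592 - 324 = 28268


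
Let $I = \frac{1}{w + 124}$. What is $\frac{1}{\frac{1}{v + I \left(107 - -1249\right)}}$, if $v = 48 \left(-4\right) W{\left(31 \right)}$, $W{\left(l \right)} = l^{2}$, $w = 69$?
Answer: $- \frac{35609460}{193} \approx -1.8451 \cdot 10^{5}$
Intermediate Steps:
$I = \frac{1}{193}$ ($I = \frac{1}{69 + 124} = \frac{1}{193} \approx 0.0051813$)
$v = -184512$ ($v = 48 \left(-4\right) 31^{2} = \left(-192\right) 961 = -184512$)
$\frac{1}{\frac{1}{v + I \left(107 - -1249\right)}} = \frac{1}{\frac{1}{-184512 + \frac{107 - -1249}{193}}} = \frac{1}{\frac{1}{-184512 + \frac{107 + 1249}{193}}} = \frac{1}{\frac{1}{-184512 + \frac{1}{193} \cdot 1356}} = \frac{1}{\frac{1}{-184512 + \frac{1356}{193}}} = \frac{1}{\frac{1}{- \frac{35609460}{193}}} = \frac{1}{- \frac{193}{35609460}} = - \frac{35609460}{193}$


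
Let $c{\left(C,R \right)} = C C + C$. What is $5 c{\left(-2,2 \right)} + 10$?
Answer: $20$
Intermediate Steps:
$c{\left(C,R \right)} = C + C^{2}$ ($c{\left(C,R \right)} = C^{2} + C = C + C^{2}$)
$5 c{\left(-2,2 \right)} + 10 = 5 \left(- 2 \left(1 - 2\right)\right) + 10 = 5 \left(\left(-2\right) \left(-1\right)\right) + 10 = 5 \cdot 2 + 10 = 10 + 10 = 20$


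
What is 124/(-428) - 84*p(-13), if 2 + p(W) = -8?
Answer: 89849/107 ≈ 839.71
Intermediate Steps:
p(W) = -10 (p(W) = -2 - 8 = -10)
124/(-428) - 84*p(-13) = 124/(-428) - 84/(1/(-10)) = 124*(-1/428) - 84/(-⅒) = -31/107 - 84*(-10) = -31/107 + 840 = 89849/107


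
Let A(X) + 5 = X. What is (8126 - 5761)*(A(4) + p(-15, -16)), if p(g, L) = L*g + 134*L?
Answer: -4505325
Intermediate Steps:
A(X) = -5 + X
p(g, L) = 134*L + L*g
(8126 - 5761)*(A(4) + p(-15, -16)) = (8126 - 5761)*((-5 + 4) - 16*(134 - 15)) = 2365*(-1 - 16*119) = 2365*(-1 - 1904) = 2365*(-1905) = -4505325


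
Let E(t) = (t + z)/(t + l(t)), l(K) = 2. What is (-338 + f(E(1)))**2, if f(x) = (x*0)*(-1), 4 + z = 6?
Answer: 114244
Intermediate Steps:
z = 2 (z = -4 + 6 = 2)
E(t) = 1 (E(t) = (t + 2)/(t + 2) = (2 + t)/(2 + t) = 1)
f(x) = 0 (f(x) = 0*(-1) = 0)
(-338 + f(E(1)))**2 = (-338 + 0)**2 = (-338)**2 = 114244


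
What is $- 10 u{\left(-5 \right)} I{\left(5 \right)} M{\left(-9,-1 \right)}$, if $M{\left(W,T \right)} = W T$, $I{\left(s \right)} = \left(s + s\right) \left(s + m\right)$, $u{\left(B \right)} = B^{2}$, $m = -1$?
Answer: $-90000$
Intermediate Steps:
$I{\left(s \right)} = 2 s \left(-1 + s\right)$ ($I{\left(s \right)} = \left(s + s\right) \left(s - 1\right) = 2 s \left(-1 + s\right)$)
$M{\left(W,T \right)} = T W$
$- 10 u{\left(-5 \right)} I{\left(5 \right)} M{\left(-9,-1 \right)} = - 10 \left(-5\right)^{2} \cdot 2 \cdot 5 \left(-1 + 5\right) \left(\left(-1\right) \left(-9\right)\right) = \left(-10\right) 25 \cdot 2 \cdot 5 \cdot 4 \cdot 9 = \left(-250\right) 40 \cdot 9 = \left(-10000\right) 9 = -90000$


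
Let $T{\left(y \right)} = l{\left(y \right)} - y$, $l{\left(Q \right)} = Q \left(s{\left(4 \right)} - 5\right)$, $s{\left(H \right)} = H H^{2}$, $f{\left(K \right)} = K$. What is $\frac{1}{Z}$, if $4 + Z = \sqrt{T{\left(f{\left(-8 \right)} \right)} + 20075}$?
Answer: $\frac{4}{19595} + \frac{3 \sqrt{2179}}{19595} \approx 0.0073508$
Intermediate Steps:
$s{\left(H \right)} = H^{3}$
$l{\left(Q \right)} = 59 Q$ ($l{\left(Q \right)} = Q \left(4^{3} - 5\right) = Q \left(64 - 5\right) = Q 59 = 59 Q$)
$T{\left(y \right)} = 58 y$ ($T{\left(y \right)} = 59 y - y = 58 y$)
$Z = -4 + 3 \sqrt{2179}$ ($Z = -4 + \sqrt{58 \left(-8\right) + 20075} = -4 + \sqrt{-464 + 20075} = -4 + \sqrt{19611} = -4 + 3 \sqrt{2179} \approx 136.04$)
$\frac{1}{Z} = \frac{1}{-4 + 3 \sqrt{2179}}$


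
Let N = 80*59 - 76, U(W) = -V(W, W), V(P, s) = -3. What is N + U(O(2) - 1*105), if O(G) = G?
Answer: 4647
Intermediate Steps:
U(W) = 3 (U(W) = -1*(-3) = 3)
N = 4644 (N = 4720 - 76 = 4644)
N + U(O(2) - 1*105) = 4644 + 3 = 4647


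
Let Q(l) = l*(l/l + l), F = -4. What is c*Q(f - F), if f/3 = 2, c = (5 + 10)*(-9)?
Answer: -14850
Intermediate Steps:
c = -135 (c = 15*(-9) = -135)
f = 6 (f = 3*2 = 6)
Q(l) = l*(1 + l)
c*Q(f - F) = -135*(6 - 1*(-4))*(1 + (6 - 1*(-4))) = -135*(6 + 4)*(1 + (6 + 4)) = -1350*(1 + 10) = -1350*11 = -135*110 = -14850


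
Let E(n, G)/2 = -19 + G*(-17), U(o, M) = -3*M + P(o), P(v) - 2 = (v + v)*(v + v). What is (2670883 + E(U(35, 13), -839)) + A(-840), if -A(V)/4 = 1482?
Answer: 2693443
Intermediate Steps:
P(v) = 2 + 4*v² (P(v) = 2 + (v + v)*(v + v) = 2 + (2*v)*(2*v) = 2 + 4*v²)
U(o, M) = 2 - 3*M + 4*o² (U(o, M) = -3*M + (2 + 4*o²) = 2 - 3*M + 4*o²)
A(V) = -5928 (A(V) = -4*1482 = -5928)
E(n, G) = -38 - 34*G (E(n, G) = 2*(-19 + G*(-17)) = 2*(-19 - 17*G) = -38 - 34*G)
(2670883 + E(U(35, 13), -839)) + A(-840) = (2670883 + (-38 - 34*(-839))) - 5928 = (2670883 + (-38 + 28526)) - 5928 = (2670883 + 28488) - 5928 = 2699371 - 5928 = 2693443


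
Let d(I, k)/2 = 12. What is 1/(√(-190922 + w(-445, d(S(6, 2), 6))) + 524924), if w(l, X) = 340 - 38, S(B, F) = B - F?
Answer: 131231/68886349099 - 3*I*√5295/137772698198 ≈ 1.905e-6 - 1.5845e-9*I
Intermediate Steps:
d(I, k) = 24 (d(I, k) = 2*12 = 24)
w(l, X) = 302
1/(√(-190922 + w(-445, d(S(6, 2), 6))) + 524924) = 1/(√(-190922 + 302) + 524924) = 1/(√(-190620) + 524924) = 1/(6*I*√5295 + 524924) = 1/(524924 + 6*I*√5295)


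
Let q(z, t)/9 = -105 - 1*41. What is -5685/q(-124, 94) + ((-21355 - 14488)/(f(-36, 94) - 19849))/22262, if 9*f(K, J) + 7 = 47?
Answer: 1883672648399/435373693089 ≈ 4.3266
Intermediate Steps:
q(z, t) = -1314 (q(z, t) = 9*(-105 - 1*41) = 9*(-105 - 41) = 9*(-146) = -1314)
f(K, J) = 40/9 (f(K, J) = -7/9 + (⅑)*47 = -7/9 + 47/9 = 40/9)
-5685/q(-124, 94) + ((-21355 - 14488)/(f(-36, 94) - 19849))/22262 = -5685/(-1314) + ((-21355 - 14488)/(40/9 - 19849))/22262 = -5685*(-1/1314) - 35843/(-178601/9)*(1/22262) = 1895/438 - 35843*(-9/178601)*(1/22262) = 1895/438 + (322587/178601)*(1/22262) = 1895/438 + 322587/3976015462 = 1883672648399/435373693089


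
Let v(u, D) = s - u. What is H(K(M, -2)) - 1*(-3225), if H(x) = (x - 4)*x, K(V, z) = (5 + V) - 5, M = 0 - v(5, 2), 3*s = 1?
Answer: 29053/9 ≈ 3228.1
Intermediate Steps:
s = ⅓ (s = (⅓)*1 = ⅓ ≈ 0.33333)
v(u, D) = ⅓ - u
M = 14/3 (M = 0 - (⅓ - 1*5) = 0 - (⅓ - 5) = 0 - 1*(-14/3) = 0 + 14/3 = 14/3 ≈ 4.6667)
K(V, z) = V
H(x) = x*(-4 + x) (H(x) = (-4 + x)*x = x*(-4 + x))
H(K(M, -2)) - 1*(-3225) = 14*(-4 + 14/3)/3 - 1*(-3225) = (14/3)*(⅔) + 3225 = 28/9 + 3225 = 29053/9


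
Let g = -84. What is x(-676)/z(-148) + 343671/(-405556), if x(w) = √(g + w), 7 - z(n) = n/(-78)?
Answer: -343671/405556 + 78*I*√190/199 ≈ -0.84741 + 5.4028*I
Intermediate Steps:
z(n) = 7 + n/78 (z(n) = 7 - n/(-78) = 7 - n*(-1)/78 = 7 - (-1)*n/78 = 7 + n/78)
x(w) = √(-84 + w)
x(-676)/z(-148) + 343671/(-405556) = √(-84 - 676)/(7 + (1/78)*(-148)) + 343671/(-405556) = √(-760)/(7 - 74/39) + 343671*(-1/405556) = (2*I*√190)/(199/39) - 343671/405556 = (2*I*√190)*(39/199) - 343671/405556 = 78*I*√190/199 - 343671/405556 = -343671/405556 + 78*I*√190/199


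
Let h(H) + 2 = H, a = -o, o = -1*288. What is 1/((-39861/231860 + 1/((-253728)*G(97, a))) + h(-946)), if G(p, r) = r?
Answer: -4235714933760/4016185954592621 ≈ -0.0010547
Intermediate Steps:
o = -288
a = 288 (a = -1*(-288) = 288)
h(H) = -2 + H
1/((-39861/231860 + 1/((-253728)*G(97, a))) + h(-946)) = 1/((-39861/231860 + 1/(-253728*288)) + (-2 - 946)) = 1/((-39861*1/231860 - 1/253728*1/288) - 948) = 1/((-39861/231860 - 1/73073664) - 948) = 1/(-728197388141/4235714933760 - 948) = 1/(-4016185954592621/4235714933760) = -4235714933760/4016185954592621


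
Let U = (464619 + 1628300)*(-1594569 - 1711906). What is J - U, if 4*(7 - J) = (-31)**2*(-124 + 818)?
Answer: 13840368367597/2 ≈ 6.9202e+12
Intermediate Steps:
J = -333453/2 (J = 7 - (-31)**2*(-124 + 818)/4 = 7 - 961*694/4 = 7 - 1/4*666934 = 7 - 333467/2 = -333453/2 ≈ -1.6673e+5)
U = -6920184350525 (U = 2092919*(-3306475) = -6920184350525)
J - U = -333453/2 - 1*(-6920184350525) = -333453/2 + 6920184350525 = 13840368367597/2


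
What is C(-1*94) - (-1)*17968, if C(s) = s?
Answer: 17874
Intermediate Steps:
C(-1*94) - (-1)*17968 = -1*94 - (-1)*17968 = -94 - 1*(-17968) = -94 + 17968 = 17874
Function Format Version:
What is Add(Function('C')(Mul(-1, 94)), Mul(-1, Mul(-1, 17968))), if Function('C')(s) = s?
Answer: 17874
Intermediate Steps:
Add(Function('C')(Mul(-1, 94)), Mul(-1, Mul(-1, 17968))) = Add(Mul(-1, 94), Mul(-1, Mul(-1, 17968))) = Add(-94, Mul(-1, -17968)) = Add(-94, 17968) = 17874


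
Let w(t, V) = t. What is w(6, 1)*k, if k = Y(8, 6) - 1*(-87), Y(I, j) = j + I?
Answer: 606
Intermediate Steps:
Y(I, j) = I + j
k = 101 (k = (8 + 6) - 1*(-87) = 14 + 87 = 101)
w(6, 1)*k = 6*101 = 606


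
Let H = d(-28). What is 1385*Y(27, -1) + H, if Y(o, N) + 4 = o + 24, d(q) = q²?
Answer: 65879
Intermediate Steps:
H = 784 (H = (-28)² = 784)
Y(o, N) = 20 + o (Y(o, N) = -4 + (o + 24) = -4 + (24 + o) = 20 + o)
1385*Y(27, -1) + H = 1385*(20 + 27) + 784 = 1385*47 + 784 = 65095 + 784 = 65879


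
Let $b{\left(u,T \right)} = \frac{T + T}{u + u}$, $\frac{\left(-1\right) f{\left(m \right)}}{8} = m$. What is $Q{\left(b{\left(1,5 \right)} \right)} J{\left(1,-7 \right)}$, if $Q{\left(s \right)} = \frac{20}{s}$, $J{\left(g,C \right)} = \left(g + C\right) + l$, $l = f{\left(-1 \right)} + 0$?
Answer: $8$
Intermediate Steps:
$f{\left(m \right)} = - 8 m$
$b{\left(u,T \right)} = \frac{T}{u}$ ($b{\left(u,T \right)} = \frac{2 T}{2 u} = 2 T \frac{1}{2 u} = \frac{T}{u}$)
$l = 8$ ($l = \left(-8\right) \left(-1\right) + 0 = 8 + 0 = 8$)
$J{\left(g,C \right)} = 8 + C + g$ ($J{\left(g,C \right)} = \left(g + C\right) + 8 = \left(C + g\right) + 8 = 8 + C + g$)
$Q{\left(b{\left(1,5 \right)} \right)} J{\left(1,-7 \right)} = \frac{20}{5 \cdot 1^{-1}} \left(8 - 7 + 1\right) = \frac{20}{5 \cdot 1} \cdot 2 = \frac{20}{5} \cdot 2 = 20 \cdot \frac{1}{5} \cdot 2 = 4 \cdot 2 = 8$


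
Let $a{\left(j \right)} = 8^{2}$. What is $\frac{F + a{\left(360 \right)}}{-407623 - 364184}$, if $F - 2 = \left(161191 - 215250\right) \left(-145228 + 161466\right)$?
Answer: $\frac{877809976}{771807} \approx 1137.3$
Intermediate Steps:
$a{\left(j \right)} = 64$
$F = -877810040$ ($F = 2 + \left(161191 - 215250\right) \left(-145228 + 161466\right) = 2 - 877810042 = -877810040$)
$\frac{F + a{\left(360 \right)}}{-407623 - 364184} = \frac{-877810040 + 64}{-407623 - 364184} = - \frac{877809976}{-771807} = \left(-877809976\right) \left(- \frac{1}{771807}\right) = \frac{877809976}{771807}$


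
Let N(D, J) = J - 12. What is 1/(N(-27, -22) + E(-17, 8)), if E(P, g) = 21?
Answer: -1/13 ≈ -0.076923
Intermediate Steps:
N(D, J) = -12 + J
1/(N(-27, -22) + E(-17, 8)) = 1/((-12 - 22) + 21) = 1/(-34 + 21) = 1/(-13) = -1/13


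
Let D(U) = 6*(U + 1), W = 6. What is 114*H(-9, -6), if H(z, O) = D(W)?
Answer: 4788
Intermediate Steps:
D(U) = 6 + 6*U (D(U) = 6*(1 + U) = 6 + 6*U)
H(z, O) = 42 (H(z, O) = 6 + 6*6 = 6 + 36 = 42)
114*H(-9, -6) = 114*42 = 4788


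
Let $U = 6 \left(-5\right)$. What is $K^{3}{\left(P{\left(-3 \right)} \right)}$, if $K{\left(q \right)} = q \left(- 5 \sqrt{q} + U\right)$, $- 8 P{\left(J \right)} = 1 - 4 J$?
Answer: $\frac{205144875}{2048} + \frac{233705875 i \sqrt{26}}{16384} \approx 1.0017 \cdot 10^{5} + 72734.0 i$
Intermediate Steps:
$U = -30$
$P{\left(J \right)} = - \frac{1}{8} + \frac{J}{2}$ ($P{\left(J \right)} = - \frac{1 - 4 J}{8} = - \frac{1}{8} + \frac{J}{2}$)
$K{\left(q \right)} = q \left(-30 - 5 \sqrt{q}\right)$ ($K{\left(q \right)} = q \left(- 5 \sqrt{q} - 30\right) = q \left(-30 - 5 \sqrt{q}\right)$)
$K^{3}{\left(P{\left(-3 \right)} \right)} = \left(- 30 \left(- \frac{1}{8} + \frac{1}{2} \left(-3\right)\right) - 5 \left(- \frac{1}{8} + \frac{1}{2} \left(-3\right)\right)^{\frac{3}{2}}\right)^{3} = \left(- 30 \left(- \frac{1}{8} - \frac{3}{2}\right) - 5 \left(- \frac{1}{8} - \frac{3}{2}\right)^{\frac{3}{2}}\right)^{3} = \left(\left(-30\right) \left(- \frac{13}{8}\right) - 5 \left(- \frac{13}{8}\right)^{\frac{3}{2}}\right)^{3} = \left(\frac{195}{4} - 5 \left(- \frac{13 i \sqrt{26}}{32}\right)\right)^{3} = \left(\frac{195}{4} + \frac{65 i \sqrt{26}}{32}\right)^{3}$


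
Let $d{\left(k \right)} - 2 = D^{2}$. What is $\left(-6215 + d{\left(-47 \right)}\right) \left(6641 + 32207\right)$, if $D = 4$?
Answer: $-240741056$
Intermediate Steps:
$d{\left(k \right)} = 18$ ($d{\left(k \right)} = 2 + 4^{2} = 2 + 16 = 18$)
$\left(-6215 + d{\left(-47 \right)}\right) \left(6641 + 32207\right) = \left(-6215 + 18\right) \left(6641 + 32207\right) = \left(-6197\right) 38848 = -240741056$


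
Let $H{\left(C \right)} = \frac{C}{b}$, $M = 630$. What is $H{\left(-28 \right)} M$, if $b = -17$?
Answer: $\frac{17640}{17} \approx 1037.6$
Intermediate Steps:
$H{\left(C \right)} = - \frac{C}{17}$ ($H{\left(C \right)} = \frac{C}{-17} = C \left(- \frac{1}{17}\right) = - \frac{C}{17}$)
$H{\left(-28 \right)} M = \left(- \frac{1}{17}\right) \left(-28\right) 630 = \frac{28}{17} \cdot 630 = \frac{17640}{17}$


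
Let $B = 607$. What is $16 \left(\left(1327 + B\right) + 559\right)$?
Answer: $39888$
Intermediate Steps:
$16 \left(\left(1327 + B\right) + 559\right) = 16 \left(\left(1327 + 607\right) + 559\right) = 16 \left(1934 + 559\right) = 16 \cdot 2493 = 39888$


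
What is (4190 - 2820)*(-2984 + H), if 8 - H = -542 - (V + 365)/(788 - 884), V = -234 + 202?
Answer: -53429315/16 ≈ -3.3393e+6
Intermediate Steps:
V = -32
H = 17489/32 (H = 8 - (-542 - (-32 + 365)/(788 - 884)) = 8 - (-542 - 333/(-96)) = 8 - (-542 - 333*(-1)/96) = 8 - (-542 - 1*(-111/32)) = 8 - (-542 + 111/32) = 8 - 1*(-17233/32) = 8 + 17233/32 = 17489/32 ≈ 546.53)
(4190 - 2820)*(-2984 + H) = (4190 - 2820)*(-2984 + 17489/32) = 1370*(-77999/32) = -53429315/16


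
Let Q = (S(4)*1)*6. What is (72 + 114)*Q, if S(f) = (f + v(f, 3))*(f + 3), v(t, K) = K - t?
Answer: 23436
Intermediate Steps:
S(f) = 9 + 3*f (S(f) = (f + (3 - f))*(f + 3) = 3*(3 + f) = 9 + 3*f)
Q = 126 (Q = ((9 + 3*4)*1)*6 = ((9 + 12)*1)*6 = (21*1)*6 = 21*6 = 126)
(72 + 114)*Q = (72 + 114)*126 = 186*126 = 23436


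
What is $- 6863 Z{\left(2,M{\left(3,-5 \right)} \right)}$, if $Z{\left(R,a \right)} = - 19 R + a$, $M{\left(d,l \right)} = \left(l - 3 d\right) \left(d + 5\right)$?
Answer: $1029450$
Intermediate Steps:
$M{\left(d,l \right)} = \left(5 + d\right) \left(l - 3 d\right)$ ($M{\left(d,l \right)} = \left(l - 3 d\right) \left(5 + d\right) = \left(5 + d\right) \left(l - 3 d\right)$)
$Z{\left(R,a \right)} = a - 19 R$
$- 6863 Z{\left(2,M{\left(3,-5 \right)} \right)} = - 6863 \left(\left(\left(-15\right) 3 - 3 \cdot 3^{2} + 5 \left(-5\right) + 3 \left(-5\right)\right) - 38\right) = - 6863 \left(\left(-45 - 27 - 25 - 15\right) - 38\right) = - 6863 \left(-112 - 38\right) = \left(-6863\right) \left(-150\right) = 1029450$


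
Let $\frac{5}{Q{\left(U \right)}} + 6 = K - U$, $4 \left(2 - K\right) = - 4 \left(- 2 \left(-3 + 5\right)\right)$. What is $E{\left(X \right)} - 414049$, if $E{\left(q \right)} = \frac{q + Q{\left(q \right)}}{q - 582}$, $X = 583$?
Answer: $- \frac{244358411}{591} \approx -4.1347 \cdot 10^{5}$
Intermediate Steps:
$K = -2$ ($K = 2 - \frac{\left(-4\right) \left(- 2 \left(-3 + 5\right)\right)}{4} = 2 - \frac{\left(-4\right) \left(\left(-2\right) 2\right)}{4} = 2 - \frac{\left(-4\right) \left(-4\right)}{4} = 2 - 4 = -2$)
$Q{\left(U \right)} = \frac{5}{-8 - U}$ ($Q{\left(U \right)} = \frac{5}{-6 - \left(2 + U\right)} = \frac{5}{-8 - U}$)
$E{\left(q \right)} = \frac{q - \frac{5}{8 + q}}{-582 + q}$ ($E{\left(q \right)} = \frac{q - \frac{5}{8 + q}}{q - 582} = \frac{q - \frac{5}{8 + q}}{-582 + q}$)
$E{\left(X \right)} - 414049 = \frac{-5 + 583 \left(8 + 583\right)}{\left(-582 + 583\right) \left(8 + 583\right)} - 414049 = \frac{-5 + 583 \cdot 591}{1 \cdot 591} - 414049 = 1 \cdot \frac{1}{591} \left(-5 + 344553\right) - 414049 = 1 \cdot \frac{1}{591} \cdot 344548 - 414049 = \frac{344548}{591} - 414049 = - \frac{244358411}{591}$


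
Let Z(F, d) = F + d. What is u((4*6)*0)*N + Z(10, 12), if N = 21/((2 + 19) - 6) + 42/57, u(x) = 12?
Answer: 4526/95 ≈ 47.642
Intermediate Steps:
N = 203/95 (N = 21/(21 - 6) + 42*(1/57) = 21/15 + 14/19 = 21*(1/15) + 14/19 = 7/5 + 14/19 = 203/95 ≈ 2.1368)
u((4*6)*0)*N + Z(10, 12) = 12*(203/95) + (10 + 12) = 2436/95 + 22 = 4526/95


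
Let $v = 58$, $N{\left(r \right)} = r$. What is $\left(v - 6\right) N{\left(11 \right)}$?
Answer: $572$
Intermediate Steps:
$\left(v - 6\right) N{\left(11 \right)} = \left(58 - 6\right) 11 = 52 \cdot 11 = 572$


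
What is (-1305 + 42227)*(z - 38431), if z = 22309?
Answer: -659744484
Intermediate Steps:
(-1305 + 42227)*(z - 38431) = (-1305 + 42227)*(22309 - 38431) = 40922*(-16122) = -659744484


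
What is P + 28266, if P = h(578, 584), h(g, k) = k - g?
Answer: 28272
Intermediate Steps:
P = 6 (P = 584 - 1*578 = 584 - 578 = 6)
P + 28266 = 6 + 28266 = 28272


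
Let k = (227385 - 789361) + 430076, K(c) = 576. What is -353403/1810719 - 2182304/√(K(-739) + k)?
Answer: -39267/201191 + 1091152*I*√32831/32831 ≈ -0.19517 + 6022.0*I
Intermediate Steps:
k = -131900 (k = -561976 + 430076 = -131900)
-353403/1810719 - 2182304/√(K(-739) + k) = -353403/1810719 - 2182304/√(576 - 131900) = -353403*1/1810719 - 2182304*(-I*√32831/65662) = -39267/201191 - 2182304*(-I*√32831/65662) = -39267/201191 - (-1091152)*I*√32831/32831 = -39267/201191 + 1091152*I*√32831/32831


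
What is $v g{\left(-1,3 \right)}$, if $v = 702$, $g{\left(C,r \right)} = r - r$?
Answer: $0$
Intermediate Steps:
$g{\left(C,r \right)} = 0$
$v g{\left(-1,3 \right)} = 702 \cdot 0 = 0$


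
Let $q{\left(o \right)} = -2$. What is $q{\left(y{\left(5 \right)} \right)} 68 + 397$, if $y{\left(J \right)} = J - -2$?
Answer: $261$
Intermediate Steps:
$y{\left(J \right)} = 2 + J$ ($y{\left(J \right)} = J + 2 = 2 + J$)
$q{\left(y{\left(5 \right)} \right)} 68 + 397 = \left(-2\right) 68 + 397 = -136 + 397 = 261$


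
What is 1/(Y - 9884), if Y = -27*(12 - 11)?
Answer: -1/9911 ≈ -0.00010090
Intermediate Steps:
Y = -27 (Y = -27*1 = -27)
1/(Y - 9884) = 1/(-27 - 9884) = 1/(-9911) = -1/9911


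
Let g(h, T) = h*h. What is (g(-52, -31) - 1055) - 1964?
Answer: -315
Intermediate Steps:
g(h, T) = h**2
(g(-52, -31) - 1055) - 1964 = ((-52)**2 - 1055) - 1964 = (2704 - 1055) - 1964 = 1649 - 1964 = -315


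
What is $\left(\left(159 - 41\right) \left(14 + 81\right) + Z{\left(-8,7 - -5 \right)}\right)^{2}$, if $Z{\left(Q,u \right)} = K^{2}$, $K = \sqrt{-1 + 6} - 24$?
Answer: $139039201 - 1131936 \sqrt{5} \approx 1.3651 \cdot 10^{8}$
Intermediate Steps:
$K = -24 + \sqrt{5}$ ($K = \sqrt{5} - 24 = -24 + \sqrt{5} \approx -21.764$)
$Z{\left(Q,u \right)} = \left(-24 + \sqrt{5}\right)^{2}$
$\left(\left(159 - 41\right) \left(14 + 81\right) + Z{\left(-8,7 - -5 \right)}\right)^{2} = \left(\left(159 - 41\right) \left(14 + 81\right) + \left(24 - \sqrt{5}\right)^{2}\right)^{2} = \left(118 \cdot 95 + \left(24 - \sqrt{5}\right)^{2}\right)^{2} = \left(11210 + \left(24 - \sqrt{5}\right)^{2}\right)^{2}$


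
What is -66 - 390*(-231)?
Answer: 90024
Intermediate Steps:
-66 - 390*(-231) = -66 + 90090 = 90024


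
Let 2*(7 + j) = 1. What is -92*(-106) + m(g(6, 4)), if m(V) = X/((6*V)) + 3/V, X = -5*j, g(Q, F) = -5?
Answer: 585019/60 ≈ 9750.3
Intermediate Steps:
j = -13/2 (j = -7 + (1/2)*1 = -7 + 1/2 = -13/2 ≈ -6.5000)
X = 65/2 (X = -5*(-13/2) = 65/2 ≈ 32.500)
m(V) = 101/(12*V) (m(V) = 65/(2*((6*V))) + 3/V = 65*(1/(6*V))/2 + 3/V = 65/(12*V) + 3/V = 101/(12*V))
-92*(-106) + m(g(6, 4)) = -92*(-106) + (101/12)/(-5) = 9752 + (101/12)*(-1/5) = 9752 - 101/60 = 585019/60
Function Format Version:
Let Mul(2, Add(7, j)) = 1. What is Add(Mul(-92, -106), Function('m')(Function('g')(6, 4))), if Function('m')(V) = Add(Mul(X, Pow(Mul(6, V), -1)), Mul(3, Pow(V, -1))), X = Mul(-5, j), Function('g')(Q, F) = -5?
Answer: Rational(585019, 60) ≈ 9750.3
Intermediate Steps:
j = Rational(-13, 2) (j = Add(-7, Mul(Rational(1, 2), 1)) = Add(-7, Rational(1, 2)) = Rational(-13, 2) ≈ -6.5000)
X = Rational(65, 2) (X = Mul(-5, Rational(-13, 2)) = Rational(65, 2) ≈ 32.500)
Function('m')(V) = Mul(Rational(101, 12), Pow(V, -1)) (Function('m')(V) = Add(Mul(Rational(65, 2), Pow(Mul(6, V), -1)), Mul(3, Pow(V, -1))) = Add(Mul(Rational(65, 2), Mul(Rational(1, 6), Pow(V, -1))), Mul(3, Pow(V, -1))) = Add(Mul(Rational(65, 12), Pow(V, -1)), Mul(3, Pow(V, -1))) = Mul(Rational(101, 12), Pow(V, -1)))
Add(Mul(-92, -106), Function('m')(Function('g')(6, 4))) = Add(Mul(-92, -106), Mul(Rational(101, 12), Pow(-5, -1))) = Add(9752, Mul(Rational(101, 12), Rational(-1, 5))) = Add(9752, Rational(-101, 60)) = Rational(585019, 60)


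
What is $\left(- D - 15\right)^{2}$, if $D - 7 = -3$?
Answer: $361$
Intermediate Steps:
$D = 4$ ($D = 7 - 3 = 4$)
$\left(- D - 15\right)^{2} = \left(\left(-1\right) 4 - 15\right)^{2} = \left(-4 - 15\right)^{2} = \left(-19\right)^{2} = 361$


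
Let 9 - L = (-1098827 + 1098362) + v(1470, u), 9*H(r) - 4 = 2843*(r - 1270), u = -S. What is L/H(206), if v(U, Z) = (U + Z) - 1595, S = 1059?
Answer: -2487/504158 ≈ -0.0049330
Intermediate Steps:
u = -1059 (u = -1*1059 = -1059)
v(U, Z) = -1595 + U + Z
H(r) = -3610606/9 + 2843*r/9 (H(r) = 4/9 + (2843*(r - 1270))/9 = 4/9 + (2843*(-1270 + r))/9 = 4/9 + (-3610610 + 2843*r)/9 = 4/9 + (-3610610/9 + 2843*r/9) = -3610606/9 + 2843*r/9)
L = 1658 (L = 9 - ((-1098827 + 1098362) + (-1595 + 1470 - 1059)) = 9 - (-465 - 1184) = 9 - 1*(-1649) = 9 + 1649 = 1658)
L/H(206) = 1658/(-3610606/9 + (2843/9)*206) = 1658/(-3610606/9 + 585658/9) = 1658/(-1008316/3) = 1658*(-3/1008316) = -2487/504158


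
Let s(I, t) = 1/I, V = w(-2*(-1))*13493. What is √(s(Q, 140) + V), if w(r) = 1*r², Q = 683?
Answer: √25177344991/683 ≈ 232.32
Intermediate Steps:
w(r) = r²
V = 53972 (V = (-2*(-1))²*13493 = 2²*13493 = 4*13493 = 53972)
√(s(Q, 140) + V) = √(1/683 + 53972) = √(36862877/683) = √25177344991/683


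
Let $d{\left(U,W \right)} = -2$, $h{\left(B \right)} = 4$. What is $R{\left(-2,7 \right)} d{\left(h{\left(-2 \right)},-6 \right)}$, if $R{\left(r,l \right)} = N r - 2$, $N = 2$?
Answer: $12$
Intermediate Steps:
$R{\left(r,l \right)} = -2 + 2 r$ ($R{\left(r,l \right)} = 2 r - 2 = -2 + 2 r$)
$R{\left(-2,7 \right)} d{\left(h{\left(-2 \right)},-6 \right)} = \left(-2 + 2 \left(-2\right)\right) \left(-2\right) = \left(-2 - 4\right) \left(-2\right) = \left(-6\right) \left(-2\right) = 12$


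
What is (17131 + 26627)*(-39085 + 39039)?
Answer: -2012868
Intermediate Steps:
(17131 + 26627)*(-39085 + 39039) = 43758*(-46) = -2012868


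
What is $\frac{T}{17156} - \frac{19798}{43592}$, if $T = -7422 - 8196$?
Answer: $- \frac{127559293}{93483044} \approx -1.3645$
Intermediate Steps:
$T = -15618$
$\frac{T}{17156} - \frac{19798}{43592} = - \frac{15618}{17156} - \frac{19798}{43592} = \left(-15618\right) \frac{1}{17156} - \frac{9899}{21796} = - \frac{7809}{8578} - \frac{9899}{21796} = - \frac{127559293}{93483044}$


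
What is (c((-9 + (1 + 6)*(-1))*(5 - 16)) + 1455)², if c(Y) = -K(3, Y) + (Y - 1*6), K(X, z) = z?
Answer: 2099601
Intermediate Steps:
c(Y) = -6 (c(Y) = -Y + (Y - 1*6) = -Y + (Y - 6) = -Y + (-6 + Y) = -6)
(c((-9 + (1 + 6)*(-1))*(5 - 16)) + 1455)² = (-6 + 1455)² = 1449² = 2099601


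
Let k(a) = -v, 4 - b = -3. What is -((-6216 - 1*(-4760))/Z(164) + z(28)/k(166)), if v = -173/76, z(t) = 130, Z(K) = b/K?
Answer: 5891496/173 ≈ 34055.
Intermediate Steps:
b = 7 (b = 4 - 1*(-3) = 4 + 3 = 7)
Z(K) = 7/K
v = -173/76 (v = -173*1/76 = -173/76 ≈ -2.2763)
k(a) = 173/76 (k(a) = -1*(-173/76) = 173/76)
-((-6216 - 1*(-4760))/Z(164) + z(28)/k(166)) = -((-6216 - 1*(-4760))/((7/164)) + 130/(173/76)) = -((-6216 + 4760)/((7*(1/164))) + 130*(76/173)) = -(-1456/7/164 + 9880/173) = -(-1456*164/7 + 9880/173) = -(-34112 + 9880/173) = -1*(-5891496/173) = 5891496/173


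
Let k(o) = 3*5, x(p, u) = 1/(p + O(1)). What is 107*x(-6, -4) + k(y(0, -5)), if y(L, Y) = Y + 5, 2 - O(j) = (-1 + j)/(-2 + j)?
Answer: -47/4 ≈ -11.750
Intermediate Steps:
O(j) = 2 - (-1 + j)/(-2 + j)
y(L, Y) = 5 + Y
x(p, u) = 1/(2 + p) (x(p, u) = 1/(p + (-3 + 1)/(-2 + 1)) = 1/(p - 2/(-1)) = 1/(p - 1*(-2)) = 1/(p + 2) = 1/(2 + p))
k(o) = 15
107*x(-6, -4) + k(y(0, -5)) = 107/(2 - 6) + 15 = 107/(-4) + 15 = 107*(-¼) + 15 = -107/4 + 15 = -47/4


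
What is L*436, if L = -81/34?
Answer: -17658/17 ≈ -1038.7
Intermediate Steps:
L = -81/34 (L = -81*1/34 = -81/34 ≈ -2.3824)
L*436 = -81/34*436 = -17658/17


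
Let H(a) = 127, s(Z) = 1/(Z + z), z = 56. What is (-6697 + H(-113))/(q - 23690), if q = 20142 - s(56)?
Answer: 81760/44153 ≈ 1.8517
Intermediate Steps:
s(Z) = 1/(56 + Z) (s(Z) = 1/(Z + 56) = 1/(56 + Z))
q = 2255903/112 (q = 20142 - 1/(56 + 56) = 20142 - 1/112 = 2255903/112 ≈ 20142.)
(-6697 + H(-113))/(q - 23690) = (-6697 + 127)/(2255903/112 - 23690) = -6570/(-397377/112) = -6570*(-112/397377) = 81760/44153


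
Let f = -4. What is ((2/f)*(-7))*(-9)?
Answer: -63/2 ≈ -31.500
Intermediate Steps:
((2/f)*(-7))*(-9) = ((2/(-4))*(-7))*(-9) = ((2*(-1/4))*(-7))*(-9) = -1/2*(-7)*(-9) = (7/2)*(-9) = -63/2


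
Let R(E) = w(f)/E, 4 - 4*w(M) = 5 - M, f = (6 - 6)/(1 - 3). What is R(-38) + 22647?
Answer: 3442345/152 ≈ 22647.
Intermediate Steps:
f = 0 (f = 0/(-2) = 0*(-½) = 0)
w(M) = -¼ + M/4 (w(M) = 1 - (5 - M)/4 = 1 + (-5/4 + M/4) = -¼ + M/4)
R(E) = -1/(4*E) (R(E) = (-¼ + (¼)*0)/E = (-¼ + 0)/E = -1/(4*E))
R(-38) + 22647 = -¼/(-38) + 22647 = -¼*(-1/38) + 22647 = 1/152 + 22647 = 3442345/152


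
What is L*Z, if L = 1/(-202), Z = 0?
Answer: 0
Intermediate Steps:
L = -1/202 ≈ -0.0049505
L*Z = -1/202*0 = 0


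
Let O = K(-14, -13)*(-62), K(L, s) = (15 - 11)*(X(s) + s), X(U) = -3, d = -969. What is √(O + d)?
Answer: √2999 ≈ 54.763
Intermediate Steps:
K(L, s) = -12 + 4*s (K(L, s) = (15 - 11)*(-3 + s) = 4*(-3 + s) = -12 + 4*s)
O = 3968 (O = (-12 + 4*(-13))*(-62) = (-12 - 52)*(-62) = -64*(-62) = 3968)
√(O + d) = √(3968 - 969) = √2999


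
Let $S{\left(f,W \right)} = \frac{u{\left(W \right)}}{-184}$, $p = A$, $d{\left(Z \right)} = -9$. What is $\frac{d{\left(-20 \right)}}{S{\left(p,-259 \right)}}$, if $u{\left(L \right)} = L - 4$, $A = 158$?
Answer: $- \frac{1656}{263} \approx -6.2966$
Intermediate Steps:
$p = 158$
$u{\left(L \right)} = -4 + L$ ($u{\left(L \right)} = L - 4 = -4 + L$)
$S{\left(f,W \right)} = \frac{1}{46} - \frac{W}{184}$ ($S{\left(f,W \right)} = \frac{-4 + W}{-184} = \left(-4 + W\right) \left(- \frac{1}{184}\right) = \frac{1}{46} - \frac{W}{184}$)
$\frac{d{\left(-20 \right)}}{S{\left(p,-259 \right)}} = - \frac{9}{\frac{1}{46} - - \frac{259}{184}} = - \frac{9}{\frac{1}{46} + \frac{259}{184}} = - \frac{9}{\frac{263}{184}} = \left(-9\right) \frac{184}{263} = - \frac{1656}{263}$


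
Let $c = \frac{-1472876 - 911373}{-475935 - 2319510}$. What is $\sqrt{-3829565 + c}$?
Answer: $\frac{2 i \sqrt{831282717968150370}}{931815} \approx 1956.9 i$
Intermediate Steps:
$c = \frac{2384249}{2795445}$ ($c = - \frac{2384249}{-2795445} = \left(-2384249\right) \left(- \frac{1}{2795445}\right) = \frac{2384249}{2795445} \approx 0.85291$)
$\sqrt{-3829565 + c} = \sqrt{-3829565 + \frac{2384249}{2795445}} = \sqrt{- \frac{10705335947176}{2795445}} = \frac{2 i \sqrt{831282717968150370}}{931815}$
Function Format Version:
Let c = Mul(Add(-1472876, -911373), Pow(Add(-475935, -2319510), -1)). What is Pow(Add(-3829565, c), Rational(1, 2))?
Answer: Mul(Rational(2, 931815), I, Pow(831282717968150370, Rational(1, 2))) ≈ Mul(1956.9, I)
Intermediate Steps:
c = Rational(2384249, 2795445) (c = Mul(-2384249, Pow(-2795445, -1)) = Mul(-2384249, Rational(-1, 2795445)) = Rational(2384249, 2795445) ≈ 0.85291)
Pow(Add(-3829565, c), Rational(1, 2)) = Pow(Add(-3829565, Rational(2384249, 2795445)), Rational(1, 2)) = Pow(Rational(-10705335947176, 2795445), Rational(1, 2)) = Mul(Rational(2, 931815), I, Pow(831282717968150370, Rational(1, 2)))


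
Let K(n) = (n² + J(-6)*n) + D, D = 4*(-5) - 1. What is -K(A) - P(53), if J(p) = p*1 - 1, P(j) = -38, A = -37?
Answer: -1569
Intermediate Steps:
J(p) = -1 + p (J(p) = p - 1 = -1 + p)
D = -21 (D = -20 - 1 = -21)
K(n) = -21 + n² - 7*n (K(n) = (n² + (-1 - 6)*n) - 21 = (n² - 7*n) - 21 = -21 + n² - 7*n)
-K(A) - P(53) = -(-21 + (-37)² - 7*(-37)) - 1*(-38) = -(-21 + 1369 + 259) + 38 = -1*1607 + 38 = -1607 + 38 = -1569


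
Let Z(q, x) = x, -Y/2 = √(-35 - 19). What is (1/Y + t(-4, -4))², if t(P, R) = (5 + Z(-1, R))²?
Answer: (36 + I*√6)²/1296 ≈ 0.99537 + 0.13608*I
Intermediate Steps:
Y = -6*I*√6 (Y = -2*√(-35 - 19) = -6*I*√6 ≈ -14.697*I)
t(P, R) = (5 + R)²
(1/Y + t(-4, -4))² = (1/(-6*I*√6) + (5 - 4)²)² = (I*√6/36 + 1²)² = (I*√6/36 + 1)² = (1 + I*√6/36)²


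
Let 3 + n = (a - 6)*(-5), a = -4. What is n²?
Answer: 2209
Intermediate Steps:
n = 47 (n = -3 + (-4 - 6)*(-5) = -3 - 10*(-5) = -3 + 50 = 47)
n² = 47² = 2209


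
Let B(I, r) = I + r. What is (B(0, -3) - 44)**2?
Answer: 2209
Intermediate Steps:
(B(0, -3) - 44)**2 = ((0 - 3) - 44)**2 = (-3 - 44)**2 = (-47)**2 = 2209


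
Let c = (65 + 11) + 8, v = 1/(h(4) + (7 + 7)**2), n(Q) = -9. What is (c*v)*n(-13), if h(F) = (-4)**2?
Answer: -189/53 ≈ -3.5660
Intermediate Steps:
h(F) = 16
v = 1/212 (v = 1/(16 + (7 + 7)**2) = 1/(16 + 14**2) = 1/(16 + 196) = 1/212 ≈ 0.0047170)
c = 84 (c = 76 + 8 = 84)
(c*v)*n(-13) = (84*(1/212))*(-9) = (21/53)*(-9) = -189/53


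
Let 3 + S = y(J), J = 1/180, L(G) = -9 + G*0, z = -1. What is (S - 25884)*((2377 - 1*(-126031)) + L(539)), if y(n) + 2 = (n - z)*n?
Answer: -107701520196181/32400 ≈ -3.3241e+9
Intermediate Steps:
L(G) = -9 (L(G) = -9 + 0 = -9)
J = 1/180 ≈ 0.0055556
y(n) = -2 + n*(1 + n) (y(n) = -2 + (n - 1*(-1))*n = -2 + (n + 1)*n = -2 + (1 + n)*n = -2 + n*(1 + n))
S = -161819/32400 (S = -3 + (-2 + 1/180 + (1/180)²) = -3 + (-2 + 1/180 + 1/32400) = -3 - 64619/32400 = -161819/32400 ≈ -4.9944)
(S - 25884)*((2377 - 1*(-126031)) + L(539)) = (-161819/32400 - 25884)*((2377 - 1*(-126031)) - 9) = -838803419*((2377 + 126031) - 9)/32400 = -838803419*(128408 - 9)/32400 = -838803419/32400*128399 = -107701520196181/32400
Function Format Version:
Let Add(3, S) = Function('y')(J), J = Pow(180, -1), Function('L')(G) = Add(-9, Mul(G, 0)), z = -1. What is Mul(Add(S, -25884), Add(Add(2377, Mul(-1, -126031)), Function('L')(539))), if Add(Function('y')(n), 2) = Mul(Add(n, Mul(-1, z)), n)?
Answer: Rational(-107701520196181, 32400) ≈ -3.3241e+9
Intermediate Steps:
Function('L')(G) = -9 (Function('L')(G) = Add(-9, 0) = -9)
J = Rational(1, 180) ≈ 0.0055556
Function('y')(n) = Add(-2, Mul(n, Add(1, n))) (Function('y')(n) = Add(-2, Mul(Add(n, Mul(-1, -1)), n)) = Add(-2, Mul(Add(n, 1), n)) = Add(-2, Mul(Add(1, n), n)) = Add(-2, Mul(n, Add(1, n))))
S = Rational(-161819, 32400) (S = Add(-3, Add(-2, Rational(1, 180), Pow(Rational(1, 180), 2))) = Add(-3, Add(-2, Rational(1, 180), Rational(1, 32400))) = Add(-3, Rational(-64619, 32400)) = Rational(-161819, 32400) ≈ -4.9944)
Mul(Add(S, -25884), Add(Add(2377, Mul(-1, -126031)), Function('L')(539))) = Mul(Add(Rational(-161819, 32400), -25884), Add(Add(2377, Mul(-1, -126031)), -9)) = Mul(Rational(-838803419, 32400), Add(Add(2377, 126031), -9)) = Mul(Rational(-838803419, 32400), Add(128408, -9)) = Mul(Rational(-838803419, 32400), 128399) = Rational(-107701520196181, 32400)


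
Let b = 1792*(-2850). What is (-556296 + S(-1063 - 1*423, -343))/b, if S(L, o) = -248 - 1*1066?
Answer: 18587/170240 ≈ 0.10918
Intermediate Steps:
S(L, o) = -1314 (S(L, o) = -248 - 1066 = -1314)
b = -5107200
(-556296 + S(-1063 - 1*423, -343))/b = (-556296 - 1314)/(-5107200) = -557610*(-1/5107200) = 18587/170240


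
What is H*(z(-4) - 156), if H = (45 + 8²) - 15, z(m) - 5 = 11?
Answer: -13160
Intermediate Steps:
z(m) = 16 (z(m) = 5 + 11 = 16)
H = 94 (H = (45 + 64) - 15 = 109 - 15 = 94)
H*(z(-4) - 156) = 94*(16 - 156) = 94*(-140) = -13160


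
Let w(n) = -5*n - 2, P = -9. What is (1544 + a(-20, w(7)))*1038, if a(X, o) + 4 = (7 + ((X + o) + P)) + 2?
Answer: 1539354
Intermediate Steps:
w(n) = -2 - 5*n
a(X, o) = -4 + X + o (a(X, o) = -4 + ((7 + ((X + o) - 9)) + 2) = -4 + ((7 + (-9 + X + o)) + 2) = -4 + ((-2 + X + o) + 2) = -4 + (X + o) = -4 + X + o)
(1544 + a(-20, w(7)))*1038 = (1544 + (-4 - 20 + (-2 - 5*7)))*1038 = (1544 + (-4 - 20 + (-2 - 35)))*1038 = (1544 + (-4 - 20 - 37))*1038 = (1544 - 61)*1038 = 1483*1038 = 1539354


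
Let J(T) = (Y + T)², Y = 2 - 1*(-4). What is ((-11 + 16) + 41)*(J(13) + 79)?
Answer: 20240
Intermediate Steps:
Y = 6 (Y = 2 + 4 = 6)
J(T) = (6 + T)²
((-11 + 16) + 41)*(J(13) + 79) = ((-11 + 16) + 41)*((6 + 13)² + 79) = (5 + 41)*(19² + 79) = 46*(361 + 79) = 46*440 = 20240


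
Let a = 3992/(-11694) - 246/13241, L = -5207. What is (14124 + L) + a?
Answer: 690327405061/77420127 ≈ 8916.6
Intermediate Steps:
a = -27867398/77420127 (a = 3992*(-1/11694) - 246*1/13241 = -1996/5847 - 246/13241 = -27867398/77420127 ≈ -0.35995)
(14124 + L) + a = (14124 - 5207) - 27867398/77420127 = 8917 - 27867398/77420127 = 690327405061/77420127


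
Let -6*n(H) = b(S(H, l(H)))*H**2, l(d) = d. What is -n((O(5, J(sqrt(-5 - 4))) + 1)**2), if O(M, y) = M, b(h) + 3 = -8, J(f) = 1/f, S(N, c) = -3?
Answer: -2376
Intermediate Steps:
b(h) = -11 (b(h) = -3 - 8 = -11)
n(H) = 11*H**2/6 (n(H) = -(-11)*H**2/6 = 11*H**2/6)
-n((O(5, J(sqrt(-5 - 4))) + 1)**2) = -11*((5 + 1)**2)**2/6 = -11*(6**2)**2/6 = -11*36**2/6 = -11*1296/6 = -1*2376 = -2376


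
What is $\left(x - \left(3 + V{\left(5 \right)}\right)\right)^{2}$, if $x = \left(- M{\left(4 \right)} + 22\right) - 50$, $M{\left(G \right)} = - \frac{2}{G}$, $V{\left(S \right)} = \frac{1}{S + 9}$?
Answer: $\frac{45796}{49} \approx 934.61$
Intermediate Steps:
$V{\left(S \right)} = \frac{1}{9 + S}$
$x = - \frac{55}{2}$ ($x = \left(- \frac{-2}{4} + 22\right) - 50 = \left(\left(-1\right) \left(- \frac{1}{2}\right) + 22\right) - 50 = \left(\frac{1}{2} + 22\right) - 50 = \frac{45}{2} - 50 = - \frac{55}{2} \approx -27.5$)
$\left(x - \left(3 + V{\left(5 \right)}\right)\right)^{2} = \left(- \frac{55}{2} - \left(3 + \frac{1}{9 + 5}\right)\right)^{2} = \left(- \frac{55}{2} - \frac{43}{14}\right)^{2} = \left(- \frac{214}{7}\right)^{2} = \frac{45796}{49}$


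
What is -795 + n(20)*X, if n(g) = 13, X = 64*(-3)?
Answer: -3291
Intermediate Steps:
X = -192
-795 + n(20)*X = -795 + 13*(-192) = -795 - 2496 = -3291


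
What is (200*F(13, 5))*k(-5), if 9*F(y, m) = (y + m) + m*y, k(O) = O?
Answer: -83000/9 ≈ -9222.2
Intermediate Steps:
F(y, m) = m/9 + y/9 + m*y/9 (F(y, m) = ((y + m) + m*y)/9 = ((m + y) + m*y)/9 = (m + y + m*y)/9 = m/9 + y/9 + m*y/9)
(200*F(13, 5))*k(-5) = (200*((⅑)*5 + (⅑)*13 + (⅑)*5*13))*(-5) = (200*(5/9 + 13/9 + 65/9))*(-5) = (200*(83/9))*(-5) = (16600/9)*(-5) = -83000/9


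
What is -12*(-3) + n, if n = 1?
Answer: 37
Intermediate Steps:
-12*(-3) + n = -12*(-3) + 1 = 36 + 1 = 37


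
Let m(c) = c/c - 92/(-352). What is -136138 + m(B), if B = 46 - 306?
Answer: -11980033/88 ≈ -1.3614e+5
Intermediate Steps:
B = -260
m(c) = 111/88 (m(c) = 1 - 92*(-1/352) = 1 + 23/88 = 111/88)
-136138 + m(B) = -136138 + 111/88 = -11980033/88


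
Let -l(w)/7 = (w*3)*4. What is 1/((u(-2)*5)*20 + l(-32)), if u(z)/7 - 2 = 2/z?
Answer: 1/3388 ≈ 0.00029516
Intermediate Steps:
u(z) = 14 + 14/z (u(z) = 14 + 7*(2/z) = 14 + 14/z)
l(w) = -84*w (l(w) = -7*w*3*4 = -7*3*w*4 = -84*w)
1/((u(-2)*5)*20 + l(-32)) = 1/(((14 + 14/(-2))*5)*20 - 84*(-32)) = 1/(((14 + 14*(-½))*5)*20 + 2688) = 1/(((14 - 7)*5)*20 + 2688) = 1/((7*5)*20 + 2688) = 1/(35*20 + 2688) = 1/(700 + 2688) = 1/3388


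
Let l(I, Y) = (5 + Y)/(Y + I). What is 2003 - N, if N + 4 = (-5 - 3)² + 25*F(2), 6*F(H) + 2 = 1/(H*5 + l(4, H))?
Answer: 392143/201 ≈ 1951.0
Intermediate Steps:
l(I, Y) = (5 + Y)/(I + Y)
F(H) = -⅓ + 1/(6*(5*H + (5 + H)/(4 + H))) (F(H) = -⅓ + 1/(6*(H*5 + (5 + H)/(4 + H))) = -⅓ + 1/(6*(5*H + (5 + H)/(4 + H))))
N = 10460/201 (N = -4 + ((-5 - 3)² + 25*((-6 - 41*2 - 10*2²)/(6*(5 + 5*2² + 21*2)))) = -4 + ((-8)² + 25*((-6 - 82 - 10*4)/(6*(5 + 5*4 + 42)))) = -4 + (64 + 25*((-6 - 82 - 40)/(6*(5 + 20 + 42)))) = -4 + (64 + 25*((⅙)*(-128)/67)) = -4 + (64 + 25*((⅙)*(1/67)*(-128))) = -4 + (64 + 25*(-64/201)) = -4 + (64 - 1600/201) = -4 + 11264/201 = 10460/201 ≈ 52.040)
2003 - N = 2003 - 1*10460/201 = 2003 - 10460/201 = 392143/201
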